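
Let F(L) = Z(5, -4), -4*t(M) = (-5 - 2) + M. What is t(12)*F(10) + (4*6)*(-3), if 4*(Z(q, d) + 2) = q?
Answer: -1137/16 ≈ -71.063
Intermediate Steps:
Z(q, d) = -2 + q/4
t(M) = 7/4 - M/4 (t(M) = -((-5 - 2) + M)/4 = -(-7 + M)/4 = 7/4 - M/4)
F(L) = -¾ (F(L) = -2 + (¼)*5 = -2 + 5/4 = -¾)
t(12)*F(10) + (4*6)*(-3) = (7/4 - ¼*12)*(-¾) + (4*6)*(-3) = (7/4 - 3)*(-¾) + 24*(-3) = -5/4*(-¾) - 72 = 15/16 - 72 = -1137/16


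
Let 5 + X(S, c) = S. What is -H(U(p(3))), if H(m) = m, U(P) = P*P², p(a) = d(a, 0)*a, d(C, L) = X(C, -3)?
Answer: 216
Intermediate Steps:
X(S, c) = -5 + S
d(C, L) = -5 + C
p(a) = a*(-5 + a) (p(a) = (-5 + a)*a = a*(-5 + a))
U(P) = P³
-H(U(p(3))) = -(3*(-5 + 3))³ = -(3*(-2))³ = -1*(-6)³ = -1*(-216) = 216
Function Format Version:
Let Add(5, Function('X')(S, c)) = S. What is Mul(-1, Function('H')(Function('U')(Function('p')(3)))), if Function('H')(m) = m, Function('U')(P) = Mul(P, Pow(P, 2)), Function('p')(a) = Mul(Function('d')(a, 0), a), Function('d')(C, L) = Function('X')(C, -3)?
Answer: 216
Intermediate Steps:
Function('X')(S, c) = Add(-5, S)
Function('d')(C, L) = Add(-5, C)
Function('p')(a) = Mul(a, Add(-5, a)) (Function('p')(a) = Mul(Add(-5, a), a) = Mul(a, Add(-5, a)))
Function('U')(P) = Pow(P, 3)
Mul(-1, Function('H')(Function('U')(Function('p')(3)))) = Mul(-1, Pow(Mul(3, Add(-5, 3)), 3)) = Mul(-1, Pow(Mul(3, -2), 3)) = Mul(-1, Pow(-6, 3)) = Mul(-1, -216) = 216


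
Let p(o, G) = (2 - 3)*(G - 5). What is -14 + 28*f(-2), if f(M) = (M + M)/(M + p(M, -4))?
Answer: -30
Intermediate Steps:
p(o, G) = 5 - G (p(o, G) = -(-5 + G) = 5 - G)
f(M) = 2*M/(9 + M) (f(M) = (M + M)/(M + (5 - 1*(-4))) = (2*M)/(M + (5 + 4)) = (2*M)/(M + 9) = (2*M)/(9 + M) = 2*M/(9 + M))
-14 + 28*f(-2) = -14 + 28*(2*(-2)/(9 - 2)) = -14 + 28*(2*(-2)/7) = -14 + 28*(2*(-2)*(⅐)) = -14 + 28*(-4/7) = -14 - 16 = -30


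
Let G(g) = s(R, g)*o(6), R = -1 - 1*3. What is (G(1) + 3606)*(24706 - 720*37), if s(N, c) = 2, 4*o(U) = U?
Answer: -6979806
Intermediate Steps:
R = -4 (R = -1 - 3 = -4)
o(U) = U/4
G(g) = 3 (G(g) = 2*((¼)*6) = 2*(3/2) = 3)
(G(1) + 3606)*(24706 - 720*37) = (3 + 3606)*(24706 - 720*37) = 3609*(24706 - 26640) = 3609*(-1934) = -6979806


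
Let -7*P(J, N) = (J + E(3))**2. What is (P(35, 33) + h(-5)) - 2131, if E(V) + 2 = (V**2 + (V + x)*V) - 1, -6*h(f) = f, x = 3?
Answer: -110353/42 ≈ -2627.5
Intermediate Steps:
h(f) = -f/6
E(V) = -3 + V**2 + V*(3 + V) (E(V) = -2 + ((V**2 + (V + 3)*V) - 1) = -2 + ((V**2 + (3 + V)*V) - 1) = -2 + ((V**2 + V*(3 + V)) - 1) = -2 + (-1 + V**2 + V*(3 + V)) = -3 + V**2 + V*(3 + V))
P(J, N) = -(24 + J)**2/7 (P(J, N) = -(J + (-3 + 2*3**2 + 3*3))**2/7 = -(J + (-3 + 2*9 + 9))**2/7 = -(J + (-3 + 18 + 9))**2/7 = -(J + 24)**2/7 = -(24 + J)**2/7)
(P(35, 33) + h(-5)) - 2131 = (-(24 + 35)**2/7 - 1/6*(-5)) - 2131 = (-1/7*59**2 + 5/6) - 2131 = (-1/7*3481 + 5/6) - 2131 = (-3481/7 + 5/6) - 2131 = -20851/42 - 2131 = -110353/42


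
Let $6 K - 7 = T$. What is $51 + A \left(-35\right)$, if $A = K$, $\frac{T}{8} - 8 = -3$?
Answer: $- \frac{1339}{6} \approx -223.17$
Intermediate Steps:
$T = 40$ ($T = 64 + 8 \left(-3\right) = 64 - 24 = 40$)
$K = \frac{47}{6}$ ($K = \frac{7}{6} + \frac{1}{6} \cdot 40 = \frac{7}{6} + \frac{20}{3} = \frac{47}{6} \approx 7.8333$)
$A = \frac{47}{6} \approx 7.8333$
$51 + A \left(-35\right) = 51 + \frac{47}{6} \left(-35\right) = 51 - \frac{1645}{6} = - \frac{1339}{6}$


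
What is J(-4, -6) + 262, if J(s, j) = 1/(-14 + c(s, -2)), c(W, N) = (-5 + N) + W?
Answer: 6549/25 ≈ 261.96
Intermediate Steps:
c(W, N) = -5 + N + W
J(s, j) = 1/(-21 + s) (J(s, j) = 1/(-14 + (-5 - 2 + s)) = 1/(-14 + (-7 + s)) = 1/(-21 + s))
J(-4, -6) + 262 = 1/(-21 - 4) + 262 = 1/(-25) + 262 = -1/25 + 262 = 6549/25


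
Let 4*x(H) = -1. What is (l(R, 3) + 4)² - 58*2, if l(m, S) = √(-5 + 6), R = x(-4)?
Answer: -91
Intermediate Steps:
x(H) = -¼ (x(H) = (¼)*(-1) = -¼)
R = -¼ ≈ -0.25000
l(m, S) = 1 (l(m, S) = √1 = 1)
(l(R, 3) + 4)² - 58*2 = (1 + 4)² - 58*2 = 5² - 116 = 25 - 116 = -91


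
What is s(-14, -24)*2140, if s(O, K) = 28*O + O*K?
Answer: -119840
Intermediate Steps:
s(O, K) = 28*O + K*O
s(-14, -24)*2140 = -14*(28 - 24)*2140 = -14*4*2140 = -56*2140 = -119840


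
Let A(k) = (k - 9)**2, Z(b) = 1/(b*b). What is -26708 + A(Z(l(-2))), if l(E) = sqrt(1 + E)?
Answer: -26608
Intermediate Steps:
Z(b) = b**(-2)
A(k) = (-9 + k)**2
-26708 + A(Z(l(-2))) = -26708 + (-9 + (sqrt(1 - 2))**(-2))**2 = -26708 + (-9 + (sqrt(-1))**(-2))**2 = -26708 + (-9 + I**(-2))**2 = -26708 + (-9 - 1)**2 = -26708 + (-10)**2 = -26708 + 100 = -26608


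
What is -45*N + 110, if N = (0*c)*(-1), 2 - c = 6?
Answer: 110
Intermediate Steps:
c = -4 (c = 2 - 1*6 = 2 - 6 = -4)
N = 0 (N = (0*(-4))*(-1) = 0*(-1) = 0)
-45*N + 110 = -45*0 + 110 = 0 + 110 = 110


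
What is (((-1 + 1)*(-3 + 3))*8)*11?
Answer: 0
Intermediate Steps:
(((-1 + 1)*(-3 + 3))*8)*11 = ((0*0)*8)*11 = (0*8)*11 = 0*11 = 0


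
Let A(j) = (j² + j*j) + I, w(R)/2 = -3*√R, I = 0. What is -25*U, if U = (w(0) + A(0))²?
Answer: 0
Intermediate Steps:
w(R) = -6*√R (w(R) = 2*(-3*√R) = -6*√R)
A(j) = 2*j² (A(j) = (j² + j*j) + 0 = (j² + j²) + 0 = 2*j² + 0 = 2*j²)
U = 0 (U = (-6*√0 + 2*0²)² = (-6*0 + 2*0)² = (0 + 0)² = 0² = 0)
-25*U = -25*0 = 0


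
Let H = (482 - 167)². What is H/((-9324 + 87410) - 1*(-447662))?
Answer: 99225/525748 ≈ 0.18873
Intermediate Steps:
H = 99225 (H = 315² = 99225)
H/((-9324 + 87410) - 1*(-447662)) = 99225/((-9324 + 87410) - 1*(-447662)) = 99225/(78086 + 447662) = 99225/525748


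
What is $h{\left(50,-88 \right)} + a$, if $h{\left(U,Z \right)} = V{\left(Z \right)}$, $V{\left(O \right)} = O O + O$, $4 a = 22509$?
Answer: $\frac{53133}{4} \approx 13283.0$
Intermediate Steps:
$a = \frac{22509}{4}$ ($a = \frac{1}{4} \cdot 22509 = \frac{22509}{4} \approx 5627.3$)
$V{\left(O \right)} = O + O^{2}$ ($V{\left(O \right)} = O^{2} + O = O + O^{2}$)
$h{\left(U,Z \right)} = Z \left(1 + Z\right)$
$h{\left(50,-88 \right)} + a = - 88 \left(1 - 88\right) + \frac{22509}{4} = \left(-88\right) \left(-87\right) + \frac{22509}{4} = 7656 + \frac{22509}{4} = \frac{53133}{4}$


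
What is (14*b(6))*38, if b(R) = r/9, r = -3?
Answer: -532/3 ≈ -177.33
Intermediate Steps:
b(R) = -1/3 (b(R) = -3/9 = -3*1/9 = -1/3)
(14*b(6))*38 = (14*(-1/3))*38 = -14/3*38 = -532/3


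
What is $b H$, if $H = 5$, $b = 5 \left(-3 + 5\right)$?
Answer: $50$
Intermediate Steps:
$b = 10$ ($b = 5 \cdot 2 = 10$)
$b H = 10 \cdot 5 = 50$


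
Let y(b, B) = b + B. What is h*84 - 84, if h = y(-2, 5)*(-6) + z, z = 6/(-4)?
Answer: -1722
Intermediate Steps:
y(b, B) = B + b
z = -3/2 (z = 6*(-1/4) = -3/2 ≈ -1.5000)
h = -39/2 (h = (5 - 2)*(-6) - 3/2 = 3*(-6) - 3/2 = -18 - 3/2 = -39/2 ≈ -19.500)
h*84 - 84 = -39/2*84 - 84 = -1638 - 84 = -1722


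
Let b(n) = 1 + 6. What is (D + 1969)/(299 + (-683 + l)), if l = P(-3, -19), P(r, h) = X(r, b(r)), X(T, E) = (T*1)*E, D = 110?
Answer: -77/15 ≈ -5.1333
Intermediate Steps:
b(n) = 7
X(T, E) = E*T (X(T, E) = T*E = E*T)
P(r, h) = 7*r
l = -21 (l = 7*(-3) = -21)
(D + 1969)/(299 + (-683 + l)) = (110 + 1969)/(299 + (-683 - 21)) = 2079/(299 - 704) = 2079/(-405) = 2079*(-1/405) = -77/15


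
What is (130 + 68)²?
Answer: 39204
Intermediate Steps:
(130 + 68)² = 198² = 39204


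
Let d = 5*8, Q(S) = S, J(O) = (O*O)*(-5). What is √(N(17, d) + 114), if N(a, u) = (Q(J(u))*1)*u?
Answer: I*√319886 ≈ 565.58*I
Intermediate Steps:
J(O) = -5*O² (J(O) = O²*(-5) = -5*O²)
d = 40
N(a, u) = -5*u³ (N(a, u) = (-5*u²*1)*u = (-5*u²)*u = -5*u³)
√(N(17, d) + 114) = √(-5*40³ + 114) = √(-5*64000 + 114) = √(-320000 + 114) = √(-319886) = I*√319886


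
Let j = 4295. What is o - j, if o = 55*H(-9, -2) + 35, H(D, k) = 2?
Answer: -4150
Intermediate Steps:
o = 145 (o = 55*2 + 35 = 110 + 35 = 145)
o - j = 145 - 1*4295 = 145 - 4295 = -4150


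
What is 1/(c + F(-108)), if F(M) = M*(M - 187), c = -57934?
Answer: -1/26074 ≈ -3.8352e-5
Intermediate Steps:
F(M) = M*(-187 + M)
1/(c + F(-108)) = 1/(-57934 - 108*(-187 - 108)) = 1/(-57934 - 108*(-295)) = 1/(-57934 + 31860) = 1/(-26074) = -1/26074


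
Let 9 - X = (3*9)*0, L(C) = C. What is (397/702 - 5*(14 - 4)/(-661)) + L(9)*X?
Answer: 37883299/464022 ≈ 81.641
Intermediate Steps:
X = 9 (X = 9 - 3*9*0 = 9 - 27*0 = 9 - 1*0 = 9 + 0 = 9)
(397/702 - 5*(14 - 4)/(-661)) + L(9)*X = (397/702 - 5*(14 - 4)/(-661)) + 9*9 = (397*(1/702) - 5*10*(-1/661)) + 81 = (397/702 - 50*(-1/661)) + 81 = (397/702 + 50/661) + 81 = 297517/464022 + 81 = 37883299/464022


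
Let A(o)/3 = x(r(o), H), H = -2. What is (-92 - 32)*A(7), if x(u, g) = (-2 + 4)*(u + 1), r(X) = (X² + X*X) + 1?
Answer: -74400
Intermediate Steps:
r(X) = 1 + 2*X² (r(X) = (X² + X²) + 1 = 2*X² + 1 = 1 + 2*X²)
x(u, g) = 2 + 2*u (x(u, g) = 2*(1 + u) = 2 + 2*u)
A(o) = 12 + 12*o² (A(o) = 3*(2 + 2*(1 + 2*o²)) = 3*(2 + (2 + 4*o²)) = 3*(4 + 4*o²) = 12 + 12*o²)
(-92 - 32)*A(7) = (-92 - 32)*(12 + 12*7²) = -124*(12 + 12*49) = -124*(12 + 588) = -124*600 = -74400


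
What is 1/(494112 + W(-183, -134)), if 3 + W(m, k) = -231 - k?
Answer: 1/494012 ≈ 2.0242e-6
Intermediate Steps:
W(m, k) = -234 - k (W(m, k) = -3 + (-231 - k) = -234 - k)
1/(494112 + W(-183, -134)) = 1/(494112 + (-234 - 1*(-134))) = 1/(494112 + (-234 + 134)) = 1/(494112 - 100) = 1/494012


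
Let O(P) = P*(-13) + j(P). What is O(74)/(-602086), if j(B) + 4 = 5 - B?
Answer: 1035/602086 ≈ 0.0017190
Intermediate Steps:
j(B) = 1 - B (j(B) = -4 + (5 - B) = 1 - B)
O(P) = 1 - 14*P (O(P) = P*(-13) + (1 - P) = -13*P + (1 - P) = 1 - 14*P)
O(74)/(-602086) = (1 - 14*74)/(-602086) = (1 - 1036)*(-1/602086) = -1035*(-1/602086) = 1035/602086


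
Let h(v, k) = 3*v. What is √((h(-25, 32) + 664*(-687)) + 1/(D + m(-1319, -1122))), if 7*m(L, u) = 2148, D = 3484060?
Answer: I*√67854718202593731914/12195284 ≈ 675.46*I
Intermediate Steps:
m(L, u) = 2148/7 (m(L, u) = (⅐)*2148 = 2148/7)
√((h(-25, 32) + 664*(-687)) + 1/(D + m(-1319, -1122))) = √((3*(-25) + 664*(-687)) + 1/(3484060 + 2148/7)) = √((-75 - 456168) + 1/(24390568/7)) = √(-456243 + 7/24390568) = √(-11128025916017/24390568) = I*√67854718202593731914/12195284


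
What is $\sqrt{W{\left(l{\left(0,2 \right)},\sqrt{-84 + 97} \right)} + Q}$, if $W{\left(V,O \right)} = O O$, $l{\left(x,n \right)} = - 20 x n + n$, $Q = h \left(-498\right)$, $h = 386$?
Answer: $i \sqrt{192215} \approx 438.42 i$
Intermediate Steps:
$Q = -192228$ ($Q = 386 \left(-498\right) = -192228$)
$l{\left(x,n \right)} = n - 20 n x$ ($l{\left(x,n \right)} = - 20 n x + n = n - 20 n x$)
$W{\left(V,O \right)} = O^{2}$
$\sqrt{W{\left(l{\left(0,2 \right)},\sqrt{-84 + 97} \right)} + Q} = \sqrt{\left(\sqrt{-84 + 97}\right)^{2} - 192228} = \sqrt{\left(\sqrt{13}\right)^{2} - 192228} = \sqrt{13 - 192228} = \sqrt{-192215} = i \sqrt{192215}$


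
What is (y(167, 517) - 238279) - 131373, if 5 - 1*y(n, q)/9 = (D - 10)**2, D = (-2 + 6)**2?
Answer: -369931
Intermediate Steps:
D = 16 (D = 4**2 = 16)
y(n, q) = -279 (y(n, q) = 45 - 9*(16 - 10)**2 = 45 - 9*6**2 = 45 - 9*36 = 45 - 324 = -279)
(y(167, 517) - 238279) - 131373 = (-279 - 238279) - 131373 = -238558 - 131373 = -369931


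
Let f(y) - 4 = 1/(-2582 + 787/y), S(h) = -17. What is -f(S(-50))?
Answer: -178707/44681 ≈ -3.9996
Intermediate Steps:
f(y) = 4 + 1/(-2582 + 787/y)
-f(S(-50)) = -(-3148 + 10327*(-17))/(-787 + 2582*(-17)) = -(-3148 - 175559)/(-787 - 43894) = -(-178707)/(-44681) = -(-1)*(-178707)/44681 = -1*178707/44681 = -178707/44681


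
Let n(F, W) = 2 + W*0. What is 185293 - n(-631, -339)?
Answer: 185291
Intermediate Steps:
n(F, W) = 2 (n(F, W) = 2 + 0 = 2)
185293 - n(-631, -339) = 185293 - 1*2 = 185293 - 2 = 185291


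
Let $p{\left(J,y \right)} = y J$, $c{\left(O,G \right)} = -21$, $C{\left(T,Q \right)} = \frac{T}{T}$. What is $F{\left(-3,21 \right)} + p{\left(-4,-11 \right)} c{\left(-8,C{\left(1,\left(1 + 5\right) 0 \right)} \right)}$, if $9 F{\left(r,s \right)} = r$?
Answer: $- \frac{2773}{3} \approx -924.33$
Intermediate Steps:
$F{\left(r,s \right)} = \frac{r}{9}$
$C{\left(T,Q \right)} = 1$
$p{\left(J,y \right)} = J y$
$F{\left(-3,21 \right)} + p{\left(-4,-11 \right)} c{\left(-8,C{\left(1,\left(1 + 5\right) 0 \right)} \right)} = \frac{1}{9} \left(-3\right) + \left(-4\right) \left(-11\right) \left(-21\right) = - \frac{1}{3} + 44 \left(-21\right) = - \frac{1}{3} - 924 = - \frac{2773}{3}$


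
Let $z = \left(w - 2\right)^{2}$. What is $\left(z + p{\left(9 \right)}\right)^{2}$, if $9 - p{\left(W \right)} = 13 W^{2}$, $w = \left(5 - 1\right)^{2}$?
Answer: $719104$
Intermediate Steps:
$w = 16$ ($w = 4^{2} = 16$)
$p{\left(W \right)} = 9 - 13 W^{2}$
$z = 196$ ($z = \left(16 - 2\right)^{2} = 14^{2} = 196$)
$\left(z + p{\left(9 \right)}\right)^{2} = \left(196 + \left(9 - 13 \cdot 9^{2}\right)\right)^{2} = \left(196 + \left(9 - 1053\right)\right)^{2} = \left(196 - 1044\right)^{2} = \left(-848\right)^{2} = 719104$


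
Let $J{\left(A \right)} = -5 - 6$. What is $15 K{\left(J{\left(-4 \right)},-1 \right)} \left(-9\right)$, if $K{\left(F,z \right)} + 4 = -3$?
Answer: $945$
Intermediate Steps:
$J{\left(A \right)} = -11$ ($J{\left(A \right)} = -5 - 6 = -11$)
$K{\left(F,z \right)} = -7$ ($K{\left(F,z \right)} = -4 - 3 = -7$)
$15 K{\left(J{\left(-4 \right)},-1 \right)} \left(-9\right) = 15 \left(-7\right) \left(-9\right) = \left(-105\right) \left(-9\right) = 945$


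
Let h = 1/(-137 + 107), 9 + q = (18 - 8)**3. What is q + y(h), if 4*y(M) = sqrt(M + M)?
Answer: 991 + I*sqrt(15)/60 ≈ 991.0 + 0.06455*I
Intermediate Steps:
q = 991 (q = -9 + (18 - 8)**3 = -9 + 10**3 = -9 + 1000 = 991)
h = -1/30 (h = 1/(-30) = -1/30 ≈ -0.033333)
y(M) = sqrt(2)*sqrt(M)/4 (y(M) = sqrt(M + M)/4 = sqrt(2*M)/4 = (sqrt(2)*sqrt(M))/4 = sqrt(2)*sqrt(M)/4)
q + y(h) = 991 + sqrt(2)*sqrt(-1/30)/4 = 991 + sqrt(2)*(I*sqrt(30)/30)/4 = 991 + I*sqrt(15)/60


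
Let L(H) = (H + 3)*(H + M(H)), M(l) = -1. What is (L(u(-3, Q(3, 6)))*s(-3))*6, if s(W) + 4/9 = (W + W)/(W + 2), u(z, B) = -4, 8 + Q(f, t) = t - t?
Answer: 500/3 ≈ 166.67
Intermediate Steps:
Q(f, t) = -8 (Q(f, t) = -8 + (t - t) = -8 + 0 = -8)
L(H) = (-1 + H)*(3 + H) (L(H) = (H + 3)*(H - 1) = (3 + H)*(-1 + H) = (-1 + H)*(3 + H))
s(W) = -4/9 + 2*W/(2 + W) (s(W) = -4/9 + (W + W)/(W + 2) = -4/9 + (2*W)/(2 + W) = -4/9 + 2*W/(2 + W))
(L(u(-3, Q(3, 6)))*s(-3))*6 = ((-3 + (-4)² + 2*(-4))*(2*(-4 + 7*(-3))/(9*(2 - 3))))*6 = ((-3 + 16 - 8)*((2/9)*(-4 - 21)/(-1)))*6 = (5*((2/9)*(-1)*(-25)))*6 = (5*(50/9))*6 = (250/9)*6 = 500/3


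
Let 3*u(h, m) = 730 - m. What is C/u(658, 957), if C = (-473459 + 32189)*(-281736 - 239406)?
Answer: -689892991020/227 ≈ -3.0392e+9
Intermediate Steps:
u(h, m) = 730/3 - m/3 (u(h, m) = (730 - m)/3 = 730/3 - m/3)
C = 229964330340 (C = -441270*(-521142) = 229964330340)
C/u(658, 957) = 229964330340/(730/3 - ⅓*957) = 229964330340/(730/3 - 319) = 229964330340/(-227/3) = 229964330340*(-3/227) = -689892991020/227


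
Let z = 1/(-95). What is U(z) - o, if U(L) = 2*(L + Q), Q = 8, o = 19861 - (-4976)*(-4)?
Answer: 5603/95 ≈ 58.979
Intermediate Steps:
o = -43 (o = 19861 - 1*19904 = 19861 - 19904 = -43)
z = -1/95 ≈ -0.010526
U(L) = 16 + 2*L (U(L) = 2*(L + 8) = 2*(8 + L) = 16 + 2*L)
U(z) - o = (16 + 2*(-1/95)) - 1*(-43) = (16 - 2/95) + 43 = 1518/95 + 43 = 5603/95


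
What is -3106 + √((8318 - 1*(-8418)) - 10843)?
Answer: -3106 + √5893 ≈ -3029.2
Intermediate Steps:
-3106 + √((8318 - 1*(-8418)) - 10843) = -3106 + √((8318 + 8418) - 10843) = -3106 + √(16736 - 10843) = -3106 + √5893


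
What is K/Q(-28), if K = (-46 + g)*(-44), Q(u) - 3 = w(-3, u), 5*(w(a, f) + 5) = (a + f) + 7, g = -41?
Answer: -9570/17 ≈ -562.94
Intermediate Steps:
w(a, f) = -18/5 + a/5 + f/5 (w(a, f) = -5 + ((a + f) + 7)/5 = -5 + (7 + a + f)/5 = -5 + (7/5 + a/5 + f/5) = -18/5 + a/5 + f/5)
Q(u) = -6/5 + u/5 (Q(u) = 3 + (-18/5 + (1/5)*(-3) + u/5) = 3 + (-18/5 - 3/5 + u/5) = 3 + (-21/5 + u/5) = -6/5 + u/5)
K = 3828 (K = (-46 - 41)*(-44) = -87*(-44) = 3828)
K/Q(-28) = 3828/(-6/5 + (1/5)*(-28)) = 3828/(-6/5 - 28/5) = 3828/(-34/5) = 3828*(-5/34) = -9570/17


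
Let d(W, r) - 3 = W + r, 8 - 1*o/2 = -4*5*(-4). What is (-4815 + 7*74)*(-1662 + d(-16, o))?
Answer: 7816243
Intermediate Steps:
o = -144 (o = 16 - 2*(-4*5)*(-4) = 16 - (-40)*(-4) = 16 - 2*80 = 16 - 160 = -144)
d(W, r) = 3 + W + r (d(W, r) = 3 + (W + r) = 3 + W + r)
(-4815 + 7*74)*(-1662 + d(-16, o)) = (-4815 + 7*74)*(-1662 + (3 - 16 - 144)) = (-4815 + 518)*(-1662 - 157) = -4297*(-1819) = 7816243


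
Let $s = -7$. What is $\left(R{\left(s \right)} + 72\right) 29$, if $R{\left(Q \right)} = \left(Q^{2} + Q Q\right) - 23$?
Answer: $4263$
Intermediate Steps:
$R{\left(Q \right)} = -23 + 2 Q^{2}$ ($R{\left(Q \right)} = \left(Q^{2} + Q^{2}\right) - 23 = 2 Q^{2} - 23 = -23 + 2 Q^{2}$)
$\left(R{\left(s \right)} + 72\right) 29 = \left(\left(-23 + 2 \left(-7\right)^{2}\right) + 72\right) 29 = \left(\left(-23 + 2 \cdot 49\right) + 72\right) 29 = \left(\left(-23 + 98\right) + 72\right) 29 = \left(75 + 72\right) 29 = 147 \cdot 29 = 4263$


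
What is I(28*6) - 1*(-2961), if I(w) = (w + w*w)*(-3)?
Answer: -82215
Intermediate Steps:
I(w) = -3*w - 3*w**2 (I(w) = (w + w**2)*(-3) = -3*w - 3*w**2)
I(28*6) - 1*(-2961) = -3*28*6*(1 + 28*6) - 1*(-2961) = -3*168*(1 + 168) + 2961 = -3*168*169 + 2961 = -85176 + 2961 = -82215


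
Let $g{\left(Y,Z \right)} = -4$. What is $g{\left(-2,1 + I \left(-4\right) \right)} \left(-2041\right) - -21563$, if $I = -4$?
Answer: $29727$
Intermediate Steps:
$g{\left(-2,1 + I \left(-4\right) \right)} \left(-2041\right) - -21563 = \left(-4\right) \left(-2041\right) - -21563 = 8164 + 21563 = 29727$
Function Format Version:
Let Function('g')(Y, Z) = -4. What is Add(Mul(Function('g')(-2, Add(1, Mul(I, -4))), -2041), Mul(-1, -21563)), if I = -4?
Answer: 29727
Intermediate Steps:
Add(Mul(Function('g')(-2, Add(1, Mul(I, -4))), -2041), Mul(-1, -21563)) = Add(Mul(-4, -2041), Mul(-1, -21563)) = Add(8164, 21563) = 29727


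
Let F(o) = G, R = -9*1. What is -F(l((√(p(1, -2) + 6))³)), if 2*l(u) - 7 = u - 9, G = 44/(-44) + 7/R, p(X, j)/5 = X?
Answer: 16/9 ≈ 1.7778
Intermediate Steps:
p(X, j) = 5*X
R = -9
G = -16/9 (G = 44/(-44) + 7/(-9) = 44*(-1/44) + 7*(-⅑) = -1 - 7/9 = -16/9 ≈ -1.7778)
l(u) = -1 + u/2 (l(u) = 7/2 + (u - 9)/2 = 7/2 + (-9 + u)/2 = 7/2 + (-9/2 + u/2) = -1 + u/2)
F(o) = -16/9
-F(l((√(p(1, -2) + 6))³)) = -1*(-16/9) = 16/9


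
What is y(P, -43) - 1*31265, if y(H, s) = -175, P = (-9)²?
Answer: -31440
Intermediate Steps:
P = 81
y(P, -43) - 1*31265 = -175 - 1*31265 = -175 - 31265 = -31440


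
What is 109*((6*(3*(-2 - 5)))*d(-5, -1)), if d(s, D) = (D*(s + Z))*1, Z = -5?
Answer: -137340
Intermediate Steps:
d(s, D) = D*(-5 + s) (d(s, D) = (D*(s - 5))*1 = (D*(-5 + s))*1 = D*(-5 + s))
109*((6*(3*(-2 - 5)))*d(-5, -1)) = 109*((6*(3*(-2 - 5)))*(-(-5 - 5))) = 109*((6*(3*(-7)))*(-1*(-10))) = 109*((6*(-21))*10) = 109*(-126*10) = 109*(-1260) = -137340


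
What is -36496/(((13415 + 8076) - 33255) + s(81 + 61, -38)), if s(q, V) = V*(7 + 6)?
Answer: 18248/6129 ≈ 2.9773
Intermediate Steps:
s(q, V) = 13*V (s(q, V) = V*13 = 13*V)
-36496/(((13415 + 8076) - 33255) + s(81 + 61, -38)) = -36496/(((13415 + 8076) - 33255) + 13*(-38)) = -36496/((21491 - 33255) - 494) = -36496/(-11764 - 494) = -36496/(-12258) = -36496*(-1/12258) = 18248/6129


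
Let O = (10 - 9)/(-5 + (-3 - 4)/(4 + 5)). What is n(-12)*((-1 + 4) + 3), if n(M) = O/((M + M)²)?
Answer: -3/1664 ≈ -0.0018029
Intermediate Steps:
O = -9/52 (O = 1/(-5 - 7/9) = 1/(-52/9) = 1*(-9/52) = -9/52 ≈ -0.17308)
n(M) = -9/(208*M²) (n(M) = -9/(52*(M + M)²) = -9*1/(4*M²)/52 = -9/(208*M²))
n(-12)*((-1 + 4) + 3) = (-9/208/(-12)²)*((-1 + 4) + 3) = (-9/208*1/144)*(3 + 3) = -1/3328*6 = -3/1664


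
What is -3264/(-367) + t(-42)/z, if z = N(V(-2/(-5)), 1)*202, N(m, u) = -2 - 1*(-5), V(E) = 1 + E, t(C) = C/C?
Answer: 1978351/222402 ≈ 8.8954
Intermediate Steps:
t(C) = 1
N(m, u) = 3 (N(m, u) = -2 + 5 = 3)
z = 606 (z = 3*202 = 606)
-3264/(-367) + t(-42)/z = -3264/(-367) + 1/606 = -3264*(-1/367) + 1*(1/606) = 3264/367 + 1/606 = 1978351/222402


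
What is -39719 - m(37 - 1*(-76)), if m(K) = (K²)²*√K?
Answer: -39719 - 163047361*√113 ≈ -1.7333e+9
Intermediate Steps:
m(K) = K^(9/2) (m(K) = K⁴*√K = K^(9/2))
-39719 - m(37 - 1*(-76)) = -39719 - (37 - 1*(-76))^(9/2) = -39719 - (37 + 76)^(9/2) = -39719 - 113^(9/2) = -39719 - 163047361*√113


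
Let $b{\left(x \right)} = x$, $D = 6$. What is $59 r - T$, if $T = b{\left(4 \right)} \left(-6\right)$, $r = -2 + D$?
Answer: $260$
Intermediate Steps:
$r = 4$ ($r = -2 + 6 = 4$)
$T = -24$ ($T = 4 \left(-6\right) = -24$)
$59 r - T = 59 \cdot 4 - -24 = 236 + 24 = 260$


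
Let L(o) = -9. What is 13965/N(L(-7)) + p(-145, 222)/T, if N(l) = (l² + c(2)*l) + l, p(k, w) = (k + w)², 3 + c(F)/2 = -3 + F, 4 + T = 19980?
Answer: 1059919/10896 ≈ 97.276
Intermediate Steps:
T = 19976 (T = -4 + 19980 = 19976)
c(F) = -12 + 2*F (c(F) = -6 + 2*(-3 + F) = -6 + (-6 + 2*F) = -12 + 2*F)
N(l) = l² - 7*l (N(l) = (l² + (-12 + 2*2)*l) + l = (l² + (-12 + 4)*l) + l = (l² - 8*l) + l = l² - 7*l)
13965/N(L(-7)) + p(-145, 222)/T = 13965/((-9*(-7 - 9))) + (-145 + 222)²/19976 = 13965/((-9*(-16))) + 77²*(1/19976) = 13965/144 + 5929*(1/19976) = 13965*(1/144) + 539/1816 = 4655/48 + 539/1816 = 1059919/10896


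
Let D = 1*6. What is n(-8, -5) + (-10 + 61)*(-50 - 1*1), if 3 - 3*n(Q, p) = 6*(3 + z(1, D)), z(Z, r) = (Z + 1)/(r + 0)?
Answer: -7820/3 ≈ -2606.7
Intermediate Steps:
D = 6
z(Z, r) = (1 + Z)/r
n(Q, p) = -17/3 (n(Q, p) = 1 - 2*(3 + (1 + 1)/6) = 1 - 2*(3 + (⅙)*2) = 1 - 2*(3 + ⅓) = 1 - 2*10/3 = 1 - ⅓*20 = 1 - 20/3 = -17/3)
n(-8, -5) + (-10 + 61)*(-50 - 1*1) = -17/3 + (-10 + 61)*(-50 - 1*1) = -17/3 + 51*(-50 - 1) = -17/3 + 51*(-51) = -17/3 - 2601 = -7820/3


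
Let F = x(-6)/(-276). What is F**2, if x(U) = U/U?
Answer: 1/76176 ≈ 1.3127e-5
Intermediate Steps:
x(U) = 1
F = -1/276 (F = 1/(-276) = 1*(-1/276) = -1/276 ≈ -0.0036232)
F**2 = (-1/276)**2 = 1/76176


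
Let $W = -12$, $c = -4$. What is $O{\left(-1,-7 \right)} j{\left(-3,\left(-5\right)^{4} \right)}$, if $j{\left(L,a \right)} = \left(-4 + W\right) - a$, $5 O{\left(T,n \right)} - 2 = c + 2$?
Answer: $0$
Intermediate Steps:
$O{\left(T,n \right)} = 0$ ($O{\left(T,n \right)} = \frac{2}{5} + \frac{-4 + 2}{5} = \frac{2}{5} + \frac{1}{5} \left(-2\right) = \frac{2}{5} - \frac{2}{5} = 0$)
$j{\left(L,a \right)} = -16 - a$ ($j{\left(L,a \right)} = \left(-4 - 12\right) - a = -16 - a$)
$O{\left(-1,-7 \right)} j{\left(-3,\left(-5\right)^{4} \right)} = 0 \left(-16 - \left(-5\right)^{4}\right) = 0 \left(-16 - 625\right) = 0 \left(-641\right) = 0$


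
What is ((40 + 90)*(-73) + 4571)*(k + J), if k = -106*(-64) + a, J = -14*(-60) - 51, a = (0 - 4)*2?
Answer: -37212235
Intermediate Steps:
a = -8 (a = -4*2 = -8)
J = 789 (J = 840 - 51 = 789)
k = 6776 (k = -106*(-64) - 8 = 6784 - 8 = 6776)
((40 + 90)*(-73) + 4571)*(k + J) = ((40 + 90)*(-73) + 4571)*(6776 + 789) = (130*(-73) + 4571)*7565 = (-9490 + 4571)*7565 = -4919*7565 = -37212235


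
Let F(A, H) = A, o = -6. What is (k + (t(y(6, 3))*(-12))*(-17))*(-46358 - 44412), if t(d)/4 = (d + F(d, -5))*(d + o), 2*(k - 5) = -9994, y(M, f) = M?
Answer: 453123840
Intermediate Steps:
k = -4992 (k = 5 + (½)*(-9994) = 5 - 4997 = -4992)
t(d) = 8*d*(-6 + d) (t(d) = 4*((d + d)*(d - 6)) = 4*((2*d)*(-6 + d)) = 4*(2*d*(-6 + d)) = 8*d*(-6 + d))
(k + (t(y(6, 3))*(-12))*(-17))*(-46358 - 44412) = (-4992 + ((8*6*(-6 + 6))*(-12))*(-17))*(-46358 - 44412) = (-4992 + ((8*6*0)*(-12))*(-17))*(-90770) = (-4992 + (0*(-12))*(-17))*(-90770) = (-4992 + 0*(-17))*(-90770) = (-4992 + 0)*(-90770) = -4992*(-90770) = 453123840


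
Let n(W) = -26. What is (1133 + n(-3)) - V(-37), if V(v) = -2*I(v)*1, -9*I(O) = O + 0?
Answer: 10037/9 ≈ 1115.2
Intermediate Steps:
I(O) = -O/9 (I(O) = -(O + 0)/9 = -O/9)
V(v) = 2*v/9 (V(v) = -(-2)*v/9*1 = (2*v/9)*1 = 2*v/9)
(1133 + n(-3)) - V(-37) = (1133 - 26) - 2*(-37)/9 = 1107 - 1*(-74/9) = 1107 + 74/9 = 10037/9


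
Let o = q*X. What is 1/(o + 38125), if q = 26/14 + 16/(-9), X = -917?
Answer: 9/342470 ≈ 2.6280e-5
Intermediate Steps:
q = 5/63 (q = 26*(1/14) + 16*(-⅑) = 13/7 - 16/9 = 5/63 ≈ 0.079365)
o = -655/9 (o = (5/63)*(-917) = -655/9 ≈ -72.778)
1/(o + 38125) = 1/(-655/9 + 38125) = 1/(342470/9) = 9/342470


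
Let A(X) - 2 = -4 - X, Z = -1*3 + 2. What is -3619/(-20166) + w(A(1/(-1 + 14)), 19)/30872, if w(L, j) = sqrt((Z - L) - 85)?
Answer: 3619/20166 + I*sqrt(14183)/401336 ≈ 0.17946 + 0.00029674*I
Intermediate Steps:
Z = -1 (Z = -3 + 2 = -1)
A(X) = -2 - X (A(X) = 2 + (-4 - X) = -2 - X)
w(L, j) = sqrt(-86 - L) (w(L, j) = sqrt((-1 - L) - 85) = sqrt(-86 - L))
-3619/(-20166) + w(A(1/(-1 + 14)), 19)/30872 = -3619/(-20166) + sqrt(-86 - (-2 - 1/(-1 + 14)))/30872 = -3619*(-1/20166) + sqrt(-86 - (-2 - 1/13))*(1/30872) = 3619/20166 + sqrt(-86 - (-2 - 1*1/13))*(1/30872) = 3619/20166 + sqrt(-86 - (-2 - 1/13))*(1/30872) = 3619/20166 + sqrt(-86 - 1*(-27/13))*(1/30872) = 3619/20166 + sqrt(-86 + 27/13)*(1/30872) = 3619/20166 + sqrt(-1091/13)*(1/30872) = 3619/20166 + (I*sqrt(14183)/13)*(1/30872) = 3619/20166 + I*sqrt(14183)/401336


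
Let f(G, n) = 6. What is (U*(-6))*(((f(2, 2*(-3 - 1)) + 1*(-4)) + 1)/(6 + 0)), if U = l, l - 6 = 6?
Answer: -36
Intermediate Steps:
l = 12 (l = 6 + 6 = 12)
U = 12
(U*(-6))*(((f(2, 2*(-3 - 1)) + 1*(-4)) + 1)/(6 + 0)) = (12*(-6))*(((6 + 1*(-4)) + 1)/(6 + 0)) = -72*((6 - 4) + 1)/6 = -72*(2 + 1)/6 = -216/6 = -72*½ = -36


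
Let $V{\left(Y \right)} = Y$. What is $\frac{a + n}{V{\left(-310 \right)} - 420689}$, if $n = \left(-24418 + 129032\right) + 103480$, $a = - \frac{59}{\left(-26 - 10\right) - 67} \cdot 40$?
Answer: $- \frac{21436042}{43362897} \approx -0.49434$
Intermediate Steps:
$a = \frac{2360}{103}$ ($a = - \frac{59}{-36 - 67} \cdot 40 = - \frac{59}{-103} \cdot 40 = \left(-59\right) \left(- \frac{1}{103}\right) 40 = \frac{59}{103} \cdot 40 = \frac{2360}{103} \approx 22.913$)
$n = 208094$ ($n = 104614 + 103480 = 208094$)
$\frac{a + n}{V{\left(-310 \right)} - 420689} = \frac{\frac{2360}{103} + 208094}{-310 - 420689} = \frac{21436042}{103 \left(-420999\right)} = \frac{21436042}{103} \left(- \frac{1}{420999}\right) = - \frac{21436042}{43362897}$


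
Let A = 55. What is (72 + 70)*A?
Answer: 7810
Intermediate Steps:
(72 + 70)*A = (72 + 70)*55 = 142*55 = 7810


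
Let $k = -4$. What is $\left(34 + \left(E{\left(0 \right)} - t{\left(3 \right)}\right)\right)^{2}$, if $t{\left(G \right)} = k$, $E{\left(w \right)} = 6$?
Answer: $1936$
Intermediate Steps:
$t{\left(G \right)} = -4$
$\left(34 + \left(E{\left(0 \right)} - t{\left(3 \right)}\right)\right)^{2} = \left(34 + \left(6 - -4\right)\right)^{2} = \left(34 + \left(6 + 4\right)\right)^{2} = \left(34 + 10\right)^{2} = 44^{2} = 1936$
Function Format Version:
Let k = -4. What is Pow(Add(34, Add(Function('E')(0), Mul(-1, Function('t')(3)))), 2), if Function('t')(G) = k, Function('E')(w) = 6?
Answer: 1936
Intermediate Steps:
Function('t')(G) = -4
Pow(Add(34, Add(Function('E')(0), Mul(-1, Function('t')(3)))), 2) = Pow(Add(34, Add(6, Mul(-1, -4))), 2) = Pow(Add(34, Add(6, 4)), 2) = Pow(Add(34, 10), 2) = Pow(44, 2) = 1936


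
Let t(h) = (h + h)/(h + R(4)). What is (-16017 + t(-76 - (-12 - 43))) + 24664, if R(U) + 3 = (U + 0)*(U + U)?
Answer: 34567/4 ≈ 8641.8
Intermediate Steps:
R(U) = -3 + 2*U² (R(U) = -3 + (U + 0)*(U + U) = -3 + U*(2*U) = -3 + 2*U²)
t(h) = 2*h/(29 + h) (t(h) = (h + h)/(h + (-3 + 2*4²)) = (2*h)/(h + (-3 + 2*16)) = (2*h)/(h + (-3 + 32)) = (2*h)/(h + 29) = (2*h)/(29 + h) = 2*h/(29 + h))
(-16017 + t(-76 - (-12 - 43))) + 24664 = (-16017 + 2*(-76 - (-12 - 43))/(29 + (-76 - (-12 - 43)))) + 24664 = (-16017 + 2*(-76 - 1*(-55))/(29 + (-76 - 1*(-55)))) + 24664 = (-16017 + 2*(-76 + 55)/(29 + (-76 + 55))) + 24664 = (-16017 + 2*(-21)/(29 - 21)) + 24664 = (-16017 + 2*(-21)/8) + 24664 = (-16017 + 2*(-21)*(⅛)) + 24664 = (-16017 - 21/4) + 24664 = -64089/4 + 24664 = 34567/4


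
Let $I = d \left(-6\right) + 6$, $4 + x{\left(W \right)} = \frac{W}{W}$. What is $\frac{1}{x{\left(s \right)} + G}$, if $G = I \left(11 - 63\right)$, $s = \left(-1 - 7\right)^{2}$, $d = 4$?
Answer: $\frac{1}{933} \approx 0.0010718$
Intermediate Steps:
$s = 64$ ($s = \left(-8\right)^{2} = 64$)
$x{\left(W \right)} = -3$ ($x{\left(W \right)} = -4 + \frac{W}{W} = -4 + 1 = -3$)
$I = -18$ ($I = 4 \left(-6\right) + 6 = -24 + 6 = -18$)
$G = 936$ ($G = - 18 \left(11 - 63\right) = \left(-18\right) \left(-52\right) = 936$)
$\frac{1}{x{\left(s \right)} + G} = \frac{1}{-3 + 936} = \frac{1}{933}$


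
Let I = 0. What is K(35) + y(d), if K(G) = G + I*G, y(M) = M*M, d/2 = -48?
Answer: 9251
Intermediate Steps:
d = -96 (d = 2*(-48) = -96)
y(M) = M**2
K(G) = G (K(G) = G + 0*G = G + 0 = G)
K(35) + y(d) = 35 + (-96)**2 = 35 + 9216 = 9251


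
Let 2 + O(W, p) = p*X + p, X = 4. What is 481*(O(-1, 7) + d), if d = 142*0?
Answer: 15873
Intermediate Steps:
O(W, p) = -2 + 5*p (O(W, p) = -2 + (p*4 + p) = -2 + (4*p + p) = -2 + 5*p)
d = 0
481*(O(-1, 7) + d) = 481*((-2 + 5*7) + 0) = 481*((-2 + 35) + 0) = 481*(33 + 0) = 481*33 = 15873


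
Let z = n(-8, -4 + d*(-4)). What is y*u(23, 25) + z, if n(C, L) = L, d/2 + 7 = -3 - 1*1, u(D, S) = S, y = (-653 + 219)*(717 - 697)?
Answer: -216916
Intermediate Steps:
y = -8680 (y = -434*20 = -8680)
d = -22 (d = -14 + 2*(-3 - 1*1) = -14 + 2*(-3 - 1) = -14 + 2*(-4) = -14 - 8 = -22)
z = 84 (z = -4 - 22*(-4) = -4 + 88 = 84)
y*u(23, 25) + z = -8680*25 + 84 = -217000 + 84 = -216916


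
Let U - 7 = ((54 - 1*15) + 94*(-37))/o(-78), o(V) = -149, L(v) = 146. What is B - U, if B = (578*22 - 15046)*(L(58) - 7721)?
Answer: 2629808268/149 ≈ 1.7650e+7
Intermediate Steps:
B = 17649750 (B = (578*22 - 15046)*(146 - 7721) = (12716 - 15046)*(-7575) = -2330*(-7575) = 17649750)
U = 4482/149 (U = 7 + ((54 - 1*15) + 94*(-37))/(-149) = 7 + ((54 - 15) - 3478)*(-1/149) = 7 + (39 - 3478)*(-1/149) = 7 - 3439*(-1/149) = 7 + 3439/149 = 4482/149 ≈ 30.081)
B - U = 17649750 - 1*4482/149 = 17649750 - 4482/149 = 2629808268/149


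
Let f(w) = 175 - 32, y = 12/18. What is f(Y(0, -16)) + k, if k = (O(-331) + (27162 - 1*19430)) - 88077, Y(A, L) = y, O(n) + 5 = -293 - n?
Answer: -80169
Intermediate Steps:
O(n) = -298 - n (O(n) = -5 + (-293 - n) = -298 - n)
y = ⅔ (y = 12*(1/18) = ⅔ ≈ 0.66667)
Y(A, L) = ⅔
f(w) = 143
k = -80312 (k = ((-298 - 1*(-331)) + (27162 - 1*19430)) - 88077 = ((-298 + 331) + (27162 - 19430)) - 88077 = (33 + 7732) - 88077 = 7765 - 88077 = -80312)
f(Y(0, -16)) + k = 143 - 80312 = -80169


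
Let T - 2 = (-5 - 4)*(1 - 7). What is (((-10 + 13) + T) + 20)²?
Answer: 6241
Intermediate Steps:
T = 56 (T = 2 + (-5 - 4)*(1 - 7) = 2 - 9*(-6) = 2 + 54 = 56)
(((-10 + 13) + T) + 20)² = (((-10 + 13) + 56) + 20)² = ((3 + 56) + 20)² = (59 + 20)² = 79² = 6241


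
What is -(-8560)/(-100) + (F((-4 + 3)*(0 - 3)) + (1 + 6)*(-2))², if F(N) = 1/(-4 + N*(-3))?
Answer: 95113/845 ≈ 112.56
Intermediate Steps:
F(N) = 1/(-4 - 3*N)
-(-8560)/(-100) + (F((-4 + 3)*(0 - 3)) + (1 + 6)*(-2))² = -(-8560)/(-100) + (-1/(4 + 3*((-4 + 3)*(0 - 3))) + (1 + 6)*(-2))² = -(-8560)*(-1)/100 + (-1/(4 + 3*(-1*(-3))) + 7*(-2))² = -80*107/100 + (-1/(4 + 3*3) - 14)² = -428/5 + (-1/(4 + 9) - 14)² = -428/5 + (-1/13 - 14)² = -428/5 + (-183/13)² = -428/5 + 33489/169 = 95113/845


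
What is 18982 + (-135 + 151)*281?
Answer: 23478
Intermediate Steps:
18982 + (-135 + 151)*281 = 18982 + 16*281 = 18982 + 4496 = 23478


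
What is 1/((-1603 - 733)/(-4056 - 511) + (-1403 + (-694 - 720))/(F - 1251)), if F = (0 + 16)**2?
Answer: 4544165/15189559 ≈ 0.29916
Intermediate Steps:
F = 256 (F = 16**2 = 256)
1/((-1603 - 733)/(-4056 - 511) + (-1403 + (-694 - 720))/(F - 1251)) = 1/((-1603 - 733)/(-4056 - 511) + (-1403 + (-694 - 720))/(256 - 1251)) = 1/(-2336/(-4567) + (-1403 - 1414)/(-995)) = 1/(-2336*(-1/4567) - 2817*(-1/995)) = 1/(2336/4567 + 2817/995) = 1/(15189559/4544165) = 4544165/15189559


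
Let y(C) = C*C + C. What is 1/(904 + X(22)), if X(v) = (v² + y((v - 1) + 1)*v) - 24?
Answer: 1/12496 ≈ 8.0026e-5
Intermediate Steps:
y(C) = C + C² (y(C) = C² + C = C + C²)
X(v) = -24 + v² + v²*(1 + v) (X(v) = (v² + (((v - 1) + 1)*(1 + ((v - 1) + 1)))*v) - 24 = (v² + (((-1 + v) + 1)*(1 + ((-1 + v) + 1)))*v) - 24 = (v² + (v*(1 + v))*v) - 24 = (v² + v²*(1 + v)) - 24 = -24 + v² + v²*(1 + v))
1/(904 + X(22)) = 1/(904 + (-24 + 22³ + 2*22²)) = 1/(904 + (-24 + 10648 + 2*484)) = 1/(904 + (-24 + 10648 + 968)) = 1/(904 + 11592) = 1/12496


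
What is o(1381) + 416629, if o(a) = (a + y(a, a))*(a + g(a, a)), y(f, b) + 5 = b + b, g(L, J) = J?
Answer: 11845785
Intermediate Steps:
y(f, b) = -5 + 2*b (y(f, b) = -5 + (b + b) = -5 + 2*b)
o(a) = 2*a*(-5 + 3*a) (o(a) = (a + (-5 + 2*a))*(a + a) = (-5 + 3*a)*(2*a) = 2*a*(-5 + 3*a))
o(1381) + 416629 = 2*1381*(-5 + 3*1381) + 416629 = 2*1381*(-5 + 4143) + 416629 = 2*1381*4138 + 416629 = 11429156 + 416629 = 11845785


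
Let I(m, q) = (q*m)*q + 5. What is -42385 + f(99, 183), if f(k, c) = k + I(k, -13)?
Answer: -25550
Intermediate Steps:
I(m, q) = 5 + m*q² (I(m, q) = (m*q)*q + 5 = m*q² + 5 = 5 + m*q²)
f(k, c) = 5 + 170*k (f(k, c) = k + (5 + k*(-13)²) = k + (5 + k*169) = k + (5 + 169*k) = 5 + 170*k)
-42385 + f(99, 183) = -42385 + (5 + 170*99) = -42385 + (5 + 16830) = -42385 + 16835 = -25550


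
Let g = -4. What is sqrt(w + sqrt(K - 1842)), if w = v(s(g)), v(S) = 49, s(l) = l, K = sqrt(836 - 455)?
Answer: sqrt(49 + I*sqrt(1842 - sqrt(381))) ≈ 7.5494 + 2.8274*I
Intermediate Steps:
K = sqrt(381) ≈ 19.519
w = 49
sqrt(w + sqrt(K - 1842)) = sqrt(49 + sqrt(sqrt(381) - 1842)) = sqrt(49 + sqrt(-1842 + sqrt(381)))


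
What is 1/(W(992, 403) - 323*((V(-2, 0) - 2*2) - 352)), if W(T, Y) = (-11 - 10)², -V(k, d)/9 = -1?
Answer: 1/112522 ≈ 8.8871e-6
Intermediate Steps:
V(k, d) = 9 (V(k, d) = -9*(-1) = 9)
W(T, Y) = 441 (W(T, Y) = (-21)² = 441)
1/(W(992, 403) - 323*((V(-2, 0) - 2*2) - 352)) = 1/(441 - 323*((9 - 2*2) - 352)) = 1/(441 - 323*((9 - 4) - 352)) = 1/(441 - 323*(5 - 352)) = 1/(441 - 323*(-347)) = 1/(441 + 112081) = 1/112522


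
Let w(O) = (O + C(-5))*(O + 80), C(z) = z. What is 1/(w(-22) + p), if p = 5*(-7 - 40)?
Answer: -1/1801 ≈ -0.00055525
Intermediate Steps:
p = -235 (p = 5*(-47) = -235)
w(O) = (-5 + O)*(80 + O) (w(O) = (O - 5)*(O + 80) = (-5 + O)*(80 + O))
1/(w(-22) + p) = 1/((-400 + (-22)² + 75*(-22)) - 235) = 1/((-400 + 484 - 1650) - 235) = 1/(-1566 - 235) = 1/(-1801) = -1/1801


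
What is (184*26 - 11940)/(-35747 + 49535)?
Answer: -1789/3447 ≈ -0.51900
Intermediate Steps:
(184*26 - 11940)/(-35747 + 49535) = (4784 - 11940)/13788 = -7156*1/13788 = -1789/3447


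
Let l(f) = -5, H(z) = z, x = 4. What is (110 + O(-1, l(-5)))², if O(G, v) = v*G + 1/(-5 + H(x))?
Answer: 12996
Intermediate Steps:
O(G, v) = -1 + G*v (O(G, v) = v*G + 1/(-5 + 4) = G*v + 1/(-1) = G*v - 1 = -1 + G*v)
(110 + O(-1, l(-5)))² = (110 + (-1 - 1*(-5)))² = (110 + (-1 + 5))² = (110 + 4)² = 114² = 12996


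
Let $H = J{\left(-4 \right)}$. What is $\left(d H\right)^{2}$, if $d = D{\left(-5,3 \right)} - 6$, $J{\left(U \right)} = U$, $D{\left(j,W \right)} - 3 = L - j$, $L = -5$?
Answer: $144$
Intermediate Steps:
$D{\left(j,W \right)} = -2 - j$ ($D{\left(j,W \right)} = 3 - \left(5 + j\right) = -2 - j$)
$d = -3$ ($d = \left(-2 - -5\right) - 6 = \left(-2 + 5\right) - 6 = 3 - 6 = -3$)
$H = -4$
$\left(d H\right)^{2} = \left(\left(-3\right) \left(-4\right)\right)^{2} = 12^{2} = 144$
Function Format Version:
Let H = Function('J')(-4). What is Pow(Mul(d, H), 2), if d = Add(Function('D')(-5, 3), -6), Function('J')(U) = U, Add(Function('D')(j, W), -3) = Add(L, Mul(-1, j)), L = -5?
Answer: 144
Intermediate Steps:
Function('D')(j, W) = Add(-2, Mul(-1, j)) (Function('D')(j, W) = Add(3, Add(-5, Mul(-1, j))) = Add(-2, Mul(-1, j)))
d = -3 (d = Add(Add(-2, Mul(-1, -5)), -6) = Add(Add(-2, 5), -6) = Add(3, -6) = -3)
H = -4
Pow(Mul(d, H), 2) = Pow(Mul(-3, -4), 2) = Pow(12, 2) = 144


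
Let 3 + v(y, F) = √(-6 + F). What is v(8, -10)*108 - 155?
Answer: -479 + 432*I ≈ -479.0 + 432.0*I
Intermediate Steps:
v(y, F) = -3 + √(-6 + F)
v(8, -10)*108 - 155 = (-3 + √(-6 - 10))*108 - 155 = (-3 + √(-16))*108 - 155 = (-3 + 4*I)*108 - 155 = (-324 + 432*I) - 155 = -479 + 432*I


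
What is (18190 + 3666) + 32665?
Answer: 54521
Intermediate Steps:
(18190 + 3666) + 32665 = 21856 + 32665 = 54521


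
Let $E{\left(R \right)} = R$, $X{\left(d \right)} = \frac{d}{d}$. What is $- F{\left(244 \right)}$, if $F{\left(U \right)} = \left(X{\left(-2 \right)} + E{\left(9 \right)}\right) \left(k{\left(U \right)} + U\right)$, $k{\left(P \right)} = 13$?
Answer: $-2570$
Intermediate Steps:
$X{\left(d \right)} = 1$
$F{\left(U \right)} = 130 + 10 U$ ($F{\left(U \right)} = \left(1 + 9\right) \left(13 + U\right) = 10 \left(13 + U\right) = 130 + 10 U$)
$- F{\left(244 \right)} = - (130 + 10 \cdot 244) = - (130 + 2440) = \left(-1\right) 2570 = -2570$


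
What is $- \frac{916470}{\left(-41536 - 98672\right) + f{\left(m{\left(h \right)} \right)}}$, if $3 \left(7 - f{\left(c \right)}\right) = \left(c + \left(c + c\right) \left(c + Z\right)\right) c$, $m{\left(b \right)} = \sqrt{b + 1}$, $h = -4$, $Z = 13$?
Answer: $\frac{32116316445}{4912187572} + \frac{458235 i \sqrt{3}}{4912187572} \approx 6.5381 + 0.00016157 i$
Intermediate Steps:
$m{\left(b \right)} = \sqrt{1 + b}$
$f{\left(c \right)} = 7 - \frac{c \left(c + 2 c \left(13 + c\right)\right)}{3}$ ($f{\left(c \right)} = 7 - \frac{\left(c + \left(c + c\right) \left(c + 13\right)\right) c}{3} = 7 - \frac{\left(c + 2 c \left(13 + c\right)\right) c}{3} = 7 - \frac{c \left(c + 2 c \left(13 + c\right)\right)}{3}$)
$- \frac{916470}{\left(-41536 - 98672\right) + f{\left(m{\left(h \right)} \right)}} = - \frac{916470}{\left(-41536 - 98672\right) - \left(-7 - 27 + \frac{2 \left(1 - 4\right)^{\frac{3}{2}}}{3}\right)} = - \frac{916470}{-140208 - \left(-7 - 27 + \frac{2 \left(- 3 i \sqrt{3}\right)}{3}\right)} = - \frac{916470}{-140208 - \left(-34 + \frac{2}{3} \left(-3\right) i \sqrt{3}\right)} = - \frac{916470}{-140208 + \left(7 + 27 + 2 i \sqrt{3}\right)} = - \frac{916470}{-140208 + \left(34 + 2 i \sqrt{3}\right)} = - \frac{916470}{-140174 + 2 i \sqrt{3}}$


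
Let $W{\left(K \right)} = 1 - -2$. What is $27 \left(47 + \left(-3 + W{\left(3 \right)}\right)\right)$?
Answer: $1269$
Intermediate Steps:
$W{\left(K \right)} = 3$ ($W{\left(K \right)} = 1 + 2 = 3$)
$27 \left(47 + \left(-3 + W{\left(3 \right)}\right)\right) = 27 \left(47 + \left(-3 + 3\right)\right) = 27 \left(47 + 0\right) = 27 \cdot 47 = 1269$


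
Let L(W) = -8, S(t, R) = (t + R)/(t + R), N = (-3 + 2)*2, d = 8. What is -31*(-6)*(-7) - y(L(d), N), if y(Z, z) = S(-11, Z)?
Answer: -1303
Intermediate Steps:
N = -2 (N = -1*2 = -2)
S(t, R) = 1 (S(t, R) = (R + t)/(R + t) = 1)
y(Z, z) = 1
-31*(-6)*(-7) - y(L(d), N) = -31*(-6)*(-7) - 1*1 = 186*(-7) - 1 = -1302 - 1 = -1303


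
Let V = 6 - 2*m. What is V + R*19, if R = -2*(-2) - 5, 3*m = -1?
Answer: -37/3 ≈ -12.333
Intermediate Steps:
m = -1/3 (m = (1/3)*(-1) = -1/3 ≈ -0.33333)
R = -1 (R = 4 - 5 = -1)
V = 20/3 (V = 6 - 2*(-1/3) = 6 + 2/3 = 20/3 ≈ 6.6667)
V + R*19 = 20/3 - 1*19 = 20/3 - 19 = -37/3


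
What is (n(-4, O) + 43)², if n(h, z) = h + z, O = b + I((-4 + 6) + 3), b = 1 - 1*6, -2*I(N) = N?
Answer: 3969/4 ≈ 992.25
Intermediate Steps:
I(N) = -N/2
b = -5 (b = 1 - 6 = -5)
O = -15/2 (O = -5 - ((-4 + 6) + 3)/2 = -5 - (2 + 3)/2 = -5 - ½*5 = -5 - 5/2 = -15/2 ≈ -7.5000)
(n(-4, O) + 43)² = ((-4 - 15/2) + 43)² = (-23/2 + 43)² = (63/2)² = 3969/4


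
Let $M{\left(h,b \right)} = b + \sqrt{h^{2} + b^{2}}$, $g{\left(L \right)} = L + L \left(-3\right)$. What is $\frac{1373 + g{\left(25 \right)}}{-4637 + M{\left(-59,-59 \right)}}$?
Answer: $- \frac{3106404}{11022727} - \frac{78057 \sqrt{2}}{22045454} \approx -0.28683$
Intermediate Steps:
$g{\left(L \right)} = - 2 L$ ($g{\left(L \right)} = L - 3 L = - 2 L$)
$M{\left(h,b \right)} = b + \sqrt{b^{2} + h^{2}}$
$\frac{1373 + g{\left(25 \right)}}{-4637 + M{\left(-59,-59 \right)}} = \frac{1373 - 50}{-4637 - \left(59 - \sqrt{\left(-59\right)^{2} + \left(-59\right)^{2}}\right)} = \frac{1373 - 50}{-4637 - \left(59 - \sqrt{3481 + 3481}\right)} = \frac{1323}{-4637 - \left(59 - \sqrt{6962}\right)} = \frac{1323}{-4637 - \left(59 - 59 \sqrt{2}\right)} = \frac{1323}{-4696 + 59 \sqrt{2}}$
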